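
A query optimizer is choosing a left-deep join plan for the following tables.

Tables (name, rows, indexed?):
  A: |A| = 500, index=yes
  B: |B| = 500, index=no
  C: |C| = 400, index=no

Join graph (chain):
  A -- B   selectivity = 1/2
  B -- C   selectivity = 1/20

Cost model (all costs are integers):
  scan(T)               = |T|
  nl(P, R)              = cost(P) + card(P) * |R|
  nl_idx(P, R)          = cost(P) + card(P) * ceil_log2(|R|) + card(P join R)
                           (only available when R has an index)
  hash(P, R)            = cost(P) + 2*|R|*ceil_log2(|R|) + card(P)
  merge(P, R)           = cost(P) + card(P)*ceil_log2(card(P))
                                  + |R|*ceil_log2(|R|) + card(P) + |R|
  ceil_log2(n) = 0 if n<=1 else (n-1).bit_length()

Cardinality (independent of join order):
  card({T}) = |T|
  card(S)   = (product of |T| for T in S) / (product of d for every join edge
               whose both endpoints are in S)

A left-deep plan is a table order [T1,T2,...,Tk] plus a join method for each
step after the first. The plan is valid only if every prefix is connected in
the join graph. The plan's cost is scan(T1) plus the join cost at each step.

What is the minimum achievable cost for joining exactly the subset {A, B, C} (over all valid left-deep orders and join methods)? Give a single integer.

27200

Selinger DP over subsets of {A,B,C}:
  {A}: scan cost=500, card=500
  {B}: scan cost=500, card=500
  {C}: scan cost=400, card=400
  {AB}: card=125000; try (B,hash)→10000, (A,hash)→10000, (B,merge)→10500, (A,merge)→10500, (A,nl_idx)→130000, (B,nl)→250500 …(+1); best=10000 via (B,hash)
  {BC}: card=10000; try (C,hash)→8200, (B,merge)→9400, (C,merge)→9500, (B,hash)→9800, (B,nl)→200400, (C,nl)→200500; best=8200 via (C,hash)
  {ABC}: card=2500000; try (A,hash)→27200, (C,hash)→142200, (A,merge)→163200, (C,merge)→2264000, (A,nl_idx)→2598200, (A,nl)→5008200 …(+1); best=27200 via (A,hash)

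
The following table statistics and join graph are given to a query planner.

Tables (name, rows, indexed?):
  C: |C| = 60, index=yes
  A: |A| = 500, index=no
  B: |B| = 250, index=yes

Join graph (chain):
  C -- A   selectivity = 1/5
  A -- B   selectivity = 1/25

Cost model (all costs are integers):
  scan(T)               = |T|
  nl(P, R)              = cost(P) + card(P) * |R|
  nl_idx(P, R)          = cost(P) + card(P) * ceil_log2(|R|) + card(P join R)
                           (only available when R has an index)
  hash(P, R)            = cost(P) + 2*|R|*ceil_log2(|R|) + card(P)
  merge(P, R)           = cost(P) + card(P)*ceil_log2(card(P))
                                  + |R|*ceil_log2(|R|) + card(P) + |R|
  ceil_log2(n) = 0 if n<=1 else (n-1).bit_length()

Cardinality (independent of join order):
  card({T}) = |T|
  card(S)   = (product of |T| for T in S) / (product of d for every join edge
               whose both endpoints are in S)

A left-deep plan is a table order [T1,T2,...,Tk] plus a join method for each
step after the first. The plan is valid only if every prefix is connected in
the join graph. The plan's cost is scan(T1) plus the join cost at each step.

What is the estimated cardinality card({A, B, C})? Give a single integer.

Tables in S: A(500), B(250), C(60)
Edges inside S: C-A(d=5), A-B(d=25)
numerator = 500 * 250 * 60 = 7500000
denominator = 5 * 25 = 125
card(S) = 7500000 / 125 = 60000

60000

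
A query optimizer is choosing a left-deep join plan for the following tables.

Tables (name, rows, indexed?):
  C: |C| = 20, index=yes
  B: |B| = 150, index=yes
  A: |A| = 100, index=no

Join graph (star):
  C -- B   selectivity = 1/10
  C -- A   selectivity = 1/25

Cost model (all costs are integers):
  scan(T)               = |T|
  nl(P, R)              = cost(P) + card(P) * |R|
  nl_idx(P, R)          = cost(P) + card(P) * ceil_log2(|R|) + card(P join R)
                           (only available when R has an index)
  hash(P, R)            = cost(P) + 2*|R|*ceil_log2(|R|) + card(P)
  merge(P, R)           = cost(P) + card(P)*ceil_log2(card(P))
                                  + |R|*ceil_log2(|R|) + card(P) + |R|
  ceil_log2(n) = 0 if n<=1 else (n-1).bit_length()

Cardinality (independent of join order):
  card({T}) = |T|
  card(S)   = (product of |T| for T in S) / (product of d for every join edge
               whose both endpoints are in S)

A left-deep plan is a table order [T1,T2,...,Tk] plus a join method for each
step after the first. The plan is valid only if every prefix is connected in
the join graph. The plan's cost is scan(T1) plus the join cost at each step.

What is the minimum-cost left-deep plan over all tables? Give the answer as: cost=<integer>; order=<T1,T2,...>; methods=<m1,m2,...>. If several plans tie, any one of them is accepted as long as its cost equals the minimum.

cost=2180; order=C,B,A; methods=nl_idx,hash

Selinger DP (subsets sized 1..n):
  {C}: scan cost=20, card=20
  {B}: scan cost=150, card=150
  {A}: scan cost=100, card=100
  {BC}: card=300; try (B,nl_idx)→480, (C,hash)→500, (C,nl_idx)→1200, (B,merge)→1490, (C,merge)→1620, (B,hash)→2440 …(+2); best=480 via (B,nl_idx)
  {AC}: card=80; try (C,hash)→400, (C,nl_idx)→680, (A,merge)→940, (C,merge)→1020, (A,hash)→1440, (A,nl)→2020 …(+1); best=400 via (C,hash)
  {ABC}: card=1200; try (A,hash)→2180, (B,nl_idx)→2240, (B,merge)→2390, (B,hash)→2880, (A,merge)→4280, (B,nl)→12400 …(+1); best=2180 via (A,hash)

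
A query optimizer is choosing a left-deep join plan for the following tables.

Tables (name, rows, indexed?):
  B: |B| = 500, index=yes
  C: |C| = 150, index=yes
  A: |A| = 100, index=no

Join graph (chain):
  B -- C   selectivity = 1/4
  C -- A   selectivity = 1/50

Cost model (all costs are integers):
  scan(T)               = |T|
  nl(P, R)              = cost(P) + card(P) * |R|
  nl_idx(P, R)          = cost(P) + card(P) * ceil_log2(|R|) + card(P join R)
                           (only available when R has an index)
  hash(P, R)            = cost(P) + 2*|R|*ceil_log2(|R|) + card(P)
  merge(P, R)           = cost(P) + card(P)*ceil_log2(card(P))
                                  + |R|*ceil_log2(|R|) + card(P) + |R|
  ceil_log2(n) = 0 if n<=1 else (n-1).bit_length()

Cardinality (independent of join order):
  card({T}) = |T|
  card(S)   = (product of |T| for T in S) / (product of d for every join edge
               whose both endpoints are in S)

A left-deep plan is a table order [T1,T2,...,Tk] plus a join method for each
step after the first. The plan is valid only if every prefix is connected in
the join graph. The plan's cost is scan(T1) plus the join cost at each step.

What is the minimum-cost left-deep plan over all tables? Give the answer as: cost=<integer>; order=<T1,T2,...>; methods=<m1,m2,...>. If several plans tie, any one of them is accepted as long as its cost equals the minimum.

Selinger DP (subsets sized 1..n):
  {B}: scan cost=500, card=500
  {C}: scan cost=150, card=150
  {A}: scan cost=100, card=100
  {BC}: card=18750; try (C,hash)→3400, (B,merge)→6500, (C,merge)→6850, (B,hash)→9300, (B,nl_idx)→20250, (C,nl_idx)→23250 …(+2); best=3400 via (C,hash)
  {AC}: card=300; try (C,nl_idx)→1200, (A,hash)→1700, (C,merge)→2250, (A,merge)→2300, (C,hash)→2600, (C,nl)→15100 …(+1); best=1200 via (C,nl_idx)
  {ABC}: card=37500; try (B,merge)→9200, (B,hash)→10500, (A,hash)→23550, (B,nl_idx)→41400, (B,nl)→151200, (A,merge)→304200 …(+1); best=9200 via (B,merge)

cost=9200; order=A,C,B; methods=nl_idx,merge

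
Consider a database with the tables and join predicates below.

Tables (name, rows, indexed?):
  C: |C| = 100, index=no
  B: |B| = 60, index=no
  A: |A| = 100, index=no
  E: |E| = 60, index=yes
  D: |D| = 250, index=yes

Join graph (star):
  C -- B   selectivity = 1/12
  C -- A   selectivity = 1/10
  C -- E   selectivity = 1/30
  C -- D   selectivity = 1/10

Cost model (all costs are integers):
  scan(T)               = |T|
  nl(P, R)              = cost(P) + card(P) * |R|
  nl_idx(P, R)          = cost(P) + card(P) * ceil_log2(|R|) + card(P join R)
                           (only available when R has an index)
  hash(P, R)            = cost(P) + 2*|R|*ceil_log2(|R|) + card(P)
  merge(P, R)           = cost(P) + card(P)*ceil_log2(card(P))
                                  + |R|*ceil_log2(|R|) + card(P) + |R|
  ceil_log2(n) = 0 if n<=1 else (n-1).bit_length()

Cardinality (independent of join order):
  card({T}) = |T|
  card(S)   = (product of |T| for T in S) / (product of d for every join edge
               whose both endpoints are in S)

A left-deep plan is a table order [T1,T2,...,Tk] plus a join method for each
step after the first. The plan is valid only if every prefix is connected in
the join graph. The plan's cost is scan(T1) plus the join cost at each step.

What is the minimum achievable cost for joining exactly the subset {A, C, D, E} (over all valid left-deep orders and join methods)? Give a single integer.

Selinger DP over subsets of {A,C,D,E}:
  {C}: scan cost=100, card=100
  {A}: scan cost=100, card=100
  {E}: scan cost=60, card=60
  {D}: scan cost=250, card=250
  {AC}: card=1000; try (C,hash)→1600, (A,hash)→1600, (C,merge)→1700, (A,merge)→1700, (C,nl)→10100, (A,nl)→10100; best=1600 via (C,hash)
  {CE}: card=200; try (E,nl_idx)→900, (E,hash)→920, (C,merge)→1280, (E,merge)→1320, (C,hash)→1520, (C,nl)→6060 …(+1); best=900 via (E,nl_idx)
  {CD}: card=2500; try (C,hash)→1900, (D,merge)→3150, (C,merge)→3300, (D,nl_idx)→3400, (D,hash)→4200, (D,nl)→25100 …(+1); best=1900 via (C,hash)
  {ACE}: card=2000; try (A,hash)→2500, (E,hash)→3320, (A,merge)→3500, (E,nl_idx)→9600, (E,merge)→13020, (A,nl)→20900 …(+1); best=2500 via (A,hash)
  {ACD}: card=25000; try (A,hash)→5800, (D,hash)→6600, (D,merge)→14850, (D,nl_idx)→34600, (A,merge)→35200, (D,nl)→251600 …(+1); best=5800 via (A,hash)
  {CDE}: card=5000; try (D,merge)→4950, (D,hash)→5100, (E,hash)→5120, (D,nl_idx)→7500, (E,nl_idx)→21900, (E,merge)→34820 …(+2); best=4950 via (D,merge)
  {ACDE}: card=50000; try (D,hash)→8500, (A,hash)→11350, (D,merge)→28750, (E,hash)→31520, (D,nl_idx)→68500, (A,merge)→75750 …(+5); best=8500 via (D,hash)

8500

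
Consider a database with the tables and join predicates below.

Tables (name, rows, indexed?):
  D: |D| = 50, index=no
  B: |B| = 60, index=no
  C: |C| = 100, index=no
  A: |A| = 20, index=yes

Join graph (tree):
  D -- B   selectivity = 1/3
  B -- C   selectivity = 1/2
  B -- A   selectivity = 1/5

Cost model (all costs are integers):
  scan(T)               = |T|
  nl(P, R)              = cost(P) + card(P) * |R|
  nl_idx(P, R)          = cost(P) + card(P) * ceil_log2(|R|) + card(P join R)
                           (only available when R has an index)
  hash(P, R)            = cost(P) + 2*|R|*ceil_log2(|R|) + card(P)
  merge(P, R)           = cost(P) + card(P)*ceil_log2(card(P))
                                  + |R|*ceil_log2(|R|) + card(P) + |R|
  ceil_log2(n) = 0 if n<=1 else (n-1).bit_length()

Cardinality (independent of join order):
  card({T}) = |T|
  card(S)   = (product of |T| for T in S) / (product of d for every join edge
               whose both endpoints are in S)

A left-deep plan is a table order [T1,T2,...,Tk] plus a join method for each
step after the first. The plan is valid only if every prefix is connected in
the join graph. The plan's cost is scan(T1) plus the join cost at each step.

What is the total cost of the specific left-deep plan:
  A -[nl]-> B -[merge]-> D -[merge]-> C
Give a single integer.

step 1: scan A: cost=20, card=20
step 2: join B via nl
    card(P join B) = 20*60/(5) = 240
    cost = 20 + 20*60 = 1220
step 3: join D via merge
    card(P join D) = 240*50/(3) = 4000
    cost = 1220 + 240*8 + 50*6 + 240 + 50 = 3730
step 4: join C via merge
    card(P join C) = 4000*100/(2) = 200000
    cost = 3730 + 4000*12 + 100*7 + 4000 + 100 = 56530

56530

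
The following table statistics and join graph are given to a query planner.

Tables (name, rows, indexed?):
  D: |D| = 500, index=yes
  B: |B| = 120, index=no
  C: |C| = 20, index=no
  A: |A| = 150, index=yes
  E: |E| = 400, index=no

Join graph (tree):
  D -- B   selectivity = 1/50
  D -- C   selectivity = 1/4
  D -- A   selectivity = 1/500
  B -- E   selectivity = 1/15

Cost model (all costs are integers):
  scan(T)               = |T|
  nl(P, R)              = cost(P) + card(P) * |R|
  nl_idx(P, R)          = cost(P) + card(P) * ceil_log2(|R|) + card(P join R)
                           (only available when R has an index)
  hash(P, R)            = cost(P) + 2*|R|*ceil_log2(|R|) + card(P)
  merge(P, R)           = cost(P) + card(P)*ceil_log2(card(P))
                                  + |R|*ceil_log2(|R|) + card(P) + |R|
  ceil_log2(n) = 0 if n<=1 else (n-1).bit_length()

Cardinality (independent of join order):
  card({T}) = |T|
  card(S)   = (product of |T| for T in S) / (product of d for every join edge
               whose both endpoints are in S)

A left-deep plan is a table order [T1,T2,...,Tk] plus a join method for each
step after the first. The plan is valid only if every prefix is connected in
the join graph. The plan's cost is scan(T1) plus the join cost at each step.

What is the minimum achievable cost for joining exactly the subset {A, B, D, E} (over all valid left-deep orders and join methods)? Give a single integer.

Selinger DP over subsets of {A,B,D,E}:
  {D}: scan cost=500, card=500
  {B}: scan cost=120, card=120
  {A}: scan cost=150, card=150
  {E}: scan cost=400, card=400
  {BD}: card=1200; try (D,nl_idx)→2400, (B,hash)→2680, (D,merge)→6080, (B,merge)→6460, (D,hash)→9240, (D,nl)→60120 …(+1); best=2400 via (D,nl_idx)
  {AD}: card=150; try (D,nl_idx)→1650, (A,hash)→3400, (A,nl_idx)→4650, (D,merge)→6500, (A,merge)→6850, (D,hash)→9300 …(+2); best=1650 via (D,nl_idx)
  {BE}: card=3200; try (B,hash)→2480, (E,merge)→5080, (B,merge)→5360, (E,hash)→7440, (E,nl)→48120, (B,nl)→48400; best=2480 via (B,hash)
  {ABD}: card=360; try (B,hash)→3480, (B,merge)→3960, (A,hash)→6000, (A,nl_idx)→12360, (A,merge)→18150, (B,nl)→19650 …(+1); best=3480 via (B,hash)
  {BDE}: card=32000; try (E,hash)→10800, (D,hash)→14680, (E,merge)→20800, (D,merge)→49080, (D,nl_idx)→63280, (E,nl)→482400 …(+1); best=10800 via (E,hash)
  {ABDE}: card=9600; try (E,hash)→11040, (E,merge)→11080, (A,hash)→45200, (E,nl)→147480, (A,nl_idx)→276400, (A,merge)→524150 …(+1); best=11040 via (E,hash)

11040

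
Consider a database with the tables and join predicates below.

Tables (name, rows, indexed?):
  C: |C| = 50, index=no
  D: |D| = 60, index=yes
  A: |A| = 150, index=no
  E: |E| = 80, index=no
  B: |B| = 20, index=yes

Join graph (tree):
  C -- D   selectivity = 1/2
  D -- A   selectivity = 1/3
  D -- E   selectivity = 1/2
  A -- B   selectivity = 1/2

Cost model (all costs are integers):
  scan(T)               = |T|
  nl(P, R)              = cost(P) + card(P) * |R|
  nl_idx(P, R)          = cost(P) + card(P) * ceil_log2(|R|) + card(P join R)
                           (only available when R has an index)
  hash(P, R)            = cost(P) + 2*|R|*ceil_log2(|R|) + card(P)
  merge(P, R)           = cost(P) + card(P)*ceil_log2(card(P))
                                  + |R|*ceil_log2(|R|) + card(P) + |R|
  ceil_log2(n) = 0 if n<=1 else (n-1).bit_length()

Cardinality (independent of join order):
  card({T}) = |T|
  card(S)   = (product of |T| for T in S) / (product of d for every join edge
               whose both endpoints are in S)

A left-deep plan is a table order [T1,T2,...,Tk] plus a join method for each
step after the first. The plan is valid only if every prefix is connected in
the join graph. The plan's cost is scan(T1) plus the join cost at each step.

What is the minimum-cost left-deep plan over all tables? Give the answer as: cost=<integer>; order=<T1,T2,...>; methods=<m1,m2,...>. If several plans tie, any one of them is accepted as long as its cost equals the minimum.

Selinger DP (subsets sized 1..n):
  {C}: scan cost=50, card=50
  {D}: scan cost=60, card=60
  {A}: scan cost=150, card=150
  {E}: scan cost=80, card=80
  {B}: scan cost=20, card=20
  {CD}: card=1500; try (C,hash)→720, (D,hash)→820, (D,merge)→820, (C,merge)→830, (D,nl_idx)→1850, (D,nl)→3050 …(+1); best=720 via (C,hash)
  {AD}: card=3000; try (D,hash)→1020, (A,merge)→1830, (D,merge)→1920, (A,hash)→2520, (D,nl_idx)→4050, (A,nl)→9060 …(+1); best=1020 via (D,hash)
  {DE}: card=2400; try (D,hash)→880, (E,merge)→1120, (D,merge)→1140, (E,hash)→1240, (D,nl_idx)→2960, (E,nl)→4860 …(+1); best=880 via (D,hash)
  {AB}: card=1500; try (B,hash)→500, (A,merge)→1490, (B,merge)→1620, (B,nl_idx)→2400, (A,hash)→2440, (A,nl)→3020 …(+1); best=500 via (B,hash)
  {ACD}: card=75000; try (C,hash)→4620, (A,hash)→4620, (A,merge)→20070, (C,merge)→40370, (C,nl)→151020, (A,nl)→225720; best=4620 via (C,hash)
  {CDE}: card=60000; try (E,hash)→3340, (C,hash)→3880, (E,merge)→19360, (C,merge)→32430, (E,nl)→120720, (C,nl)→120880; best=3340 via (E,hash)
  {ADE}: card=120000; try (E,hash)→5140, (A,hash)→5680, (A,merge)→33430, (E,merge)→40660, (E,nl)→241020, (A,nl)→360880; best=5140 via (E,hash)
  {ABD}: card=30000; try (D,hash)→2720, (B,hash)→4220, (D,merge)→18920, (D,nl_idx)→39500, (B,merge)→40140, (B,nl_idx)→46020 …(+2); best=2720 via (D,hash)
  {ACDE}: card=3000000; try (A,hash)→65740, (E,hash)→80740, (C,hash)→125740, (A,merge)→1024690, (E,merge)→1355260, (C,merge)→2165490 …(+3); best=65740 via (A,hash)
  {ABCD}: card=750000; try (C,hash)→33320, (B,hash)→79820, (C,merge)→483070, (B,nl_idx)→1129620, (B,merge)→1354740, (C,nl)→1502720 …(+1); best=33320 via (C,hash)
  {ABDE}: card=1200000; try (E,hash)→33840, (B,hash)→125340, (E,merge)→483360, (B,nl_idx)→1805140, (B,merge)→2165260, (E,nl)→2402720 …(+1); best=33840 via (E,hash)
  {ABCDE}: card=30000000; try (E,hash)→784440, (C,hash)→1234440, (B,hash)→3065940, (E,merge)→15783960, (C,merge)→26434190, (B,nl_idx)→45065740 …(+4); best=784440 via (E,hash)

cost=784440; order=A,B,D,C,E; methods=hash,hash,hash,hash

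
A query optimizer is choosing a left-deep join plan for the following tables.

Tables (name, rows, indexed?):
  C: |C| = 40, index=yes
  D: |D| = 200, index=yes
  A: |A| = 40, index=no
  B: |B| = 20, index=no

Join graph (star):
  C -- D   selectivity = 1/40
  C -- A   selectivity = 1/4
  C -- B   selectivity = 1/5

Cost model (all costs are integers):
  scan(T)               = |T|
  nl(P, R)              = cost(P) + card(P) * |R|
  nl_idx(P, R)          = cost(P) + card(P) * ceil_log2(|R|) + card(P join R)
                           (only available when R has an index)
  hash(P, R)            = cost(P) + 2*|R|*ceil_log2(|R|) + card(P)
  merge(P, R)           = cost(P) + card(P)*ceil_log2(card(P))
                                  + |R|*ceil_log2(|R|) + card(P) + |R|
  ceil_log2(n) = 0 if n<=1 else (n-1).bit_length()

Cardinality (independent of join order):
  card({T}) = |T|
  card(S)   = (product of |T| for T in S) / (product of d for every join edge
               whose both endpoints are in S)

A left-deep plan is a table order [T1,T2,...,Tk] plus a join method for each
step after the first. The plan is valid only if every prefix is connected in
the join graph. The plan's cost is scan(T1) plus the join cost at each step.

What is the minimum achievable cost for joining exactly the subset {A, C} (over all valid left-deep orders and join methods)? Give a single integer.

560

Selinger DP over subsets of {A,C}:
  {C}: scan cost=40, card=40
  {A}: scan cost=40, card=40
  {AC}: card=400; try (C,hash)→560, (A,hash)→560, (C,merge)→600, (A,merge)→600, (C,nl_idx)→680, (C,nl)→1640 …(+1); best=560 via (C,hash)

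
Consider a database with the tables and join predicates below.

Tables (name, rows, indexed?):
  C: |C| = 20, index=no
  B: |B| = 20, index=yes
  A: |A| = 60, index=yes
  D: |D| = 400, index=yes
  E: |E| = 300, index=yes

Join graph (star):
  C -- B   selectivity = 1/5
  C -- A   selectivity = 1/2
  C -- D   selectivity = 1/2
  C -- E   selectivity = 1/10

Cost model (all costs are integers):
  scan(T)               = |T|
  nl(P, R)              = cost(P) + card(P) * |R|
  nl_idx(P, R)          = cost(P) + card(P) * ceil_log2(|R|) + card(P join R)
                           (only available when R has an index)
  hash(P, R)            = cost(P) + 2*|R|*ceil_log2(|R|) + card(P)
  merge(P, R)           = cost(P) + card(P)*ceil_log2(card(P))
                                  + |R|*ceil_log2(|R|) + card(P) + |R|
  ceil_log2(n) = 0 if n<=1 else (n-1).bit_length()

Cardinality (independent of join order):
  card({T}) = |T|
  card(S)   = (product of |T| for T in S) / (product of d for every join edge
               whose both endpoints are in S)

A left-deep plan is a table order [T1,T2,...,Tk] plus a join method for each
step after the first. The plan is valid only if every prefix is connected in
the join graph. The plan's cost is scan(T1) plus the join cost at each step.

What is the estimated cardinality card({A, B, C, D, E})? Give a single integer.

14400000

Tables in S: A(60), B(20), C(20), D(400), E(300)
Edges inside S: C-B(d=5), C-A(d=2), C-D(d=2), C-E(d=10)
numerator = 60 * 20 * 20 * 400 * 300 = 2880000000
denominator = 5 * 2 * 2 * 10 = 200
card(S) = 2880000000 / 200 = 14400000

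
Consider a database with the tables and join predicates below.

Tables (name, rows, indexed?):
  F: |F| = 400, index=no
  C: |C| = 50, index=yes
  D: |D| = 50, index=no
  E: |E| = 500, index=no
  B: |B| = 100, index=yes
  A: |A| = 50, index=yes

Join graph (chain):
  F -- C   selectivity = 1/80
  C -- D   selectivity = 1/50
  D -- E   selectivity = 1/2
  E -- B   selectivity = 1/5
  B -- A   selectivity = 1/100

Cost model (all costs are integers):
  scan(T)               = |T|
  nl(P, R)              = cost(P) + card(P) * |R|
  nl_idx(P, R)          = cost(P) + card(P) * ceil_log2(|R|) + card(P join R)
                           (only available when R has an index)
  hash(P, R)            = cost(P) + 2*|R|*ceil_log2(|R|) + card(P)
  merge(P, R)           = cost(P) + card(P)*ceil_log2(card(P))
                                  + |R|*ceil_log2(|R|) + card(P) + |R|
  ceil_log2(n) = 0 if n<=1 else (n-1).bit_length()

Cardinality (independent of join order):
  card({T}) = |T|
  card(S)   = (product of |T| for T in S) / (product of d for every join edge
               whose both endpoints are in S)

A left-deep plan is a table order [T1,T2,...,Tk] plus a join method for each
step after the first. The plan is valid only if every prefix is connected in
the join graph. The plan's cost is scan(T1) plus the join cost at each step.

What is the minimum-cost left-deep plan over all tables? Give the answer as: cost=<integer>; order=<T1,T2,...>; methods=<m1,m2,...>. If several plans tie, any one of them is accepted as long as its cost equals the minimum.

cost=269200; order=A,B,E,D,C,F; methods=nl_idx,merge,hash,hash,hash

Selinger DP (subsets sized 1..n):
  {F}: scan cost=400, card=400
  {C}: scan cost=50, card=50
  {D}: scan cost=50, card=50
  {E}: scan cost=500, card=500
  {B}: scan cost=100, card=100
  {A}: scan cost=50, card=50
  {CF}: card=250; try (C,hash)→1400, (C,nl_idx)→3050, (F,merge)→4400, (C,merge)→4750, (F,hash)→7300, (F,nl)→20050 …(+1); best=1400 via (C,hash)
  {CD}: card=50; try (C,nl_idx)→400, (D,hash)→700, (C,hash)→700, (D,merge)→750, (C,merge)→750, (D,nl)→2550 …(+1); best=400 via (C,nl_idx)
  {DE}: card=12500; try (D,hash)→1600, (E,merge)→5400, (D,merge)→5850, (E,hash)→9100, (E,nl)→25050, (D,nl)→25500; best=1600 via (D,hash)
  {BE}: card=10000; try (B,hash)→2400, (E,merge)→5900, (B,merge)→6300, (E,hash)→9200, (B,nl_idx)→14000, (E,nl)→50100 …(+1); best=2400 via (B,hash)
  {AB}: card=50; try (B,nl_idx)→450, (A,nl_idx)→750, (A,hash)→800, (B,merge)→1200, (A,merge)→1250, (B,hash)→1500 …(+2); best=450 via (B,nl_idx)
  {CDF}: card=250; try (D,hash)→2250, (D,merge)→4000, (F,merge)→4750, (F,hash)→7650, (D,nl)→13900, (F,nl)→20400; best=2250 via (D,hash)
  {CDE}: card=12500; try (E,merge)→5750, (E,hash)→9450, (C,hash)→14700, (E,nl)→25400, (C,nl_idx)→89100, (C,merge)→189450 …(+1); best=5750 via (E,merge)
  {BDE}: card=250000; try (D,hash)→13000, (B,hash)→15500, (D,merge)→152750, (B,merge)→189900, (B,nl_idx)→339100, (D,nl)→502400 …(+1); best=13000 via (D,hash)
  {ABE}: card=5000; try (E,merge)→5800, (E,hash)→9500, (A,hash)→13000, (E,nl)→25450, (A,nl_idx)→67400, (A,merge)→152750 …(+1); best=5800 via (E,merge)
  {CDEF}: card=62500; try (E,merge)→9500, (E,hash)→11500, (F,hash)→25450, (E,nl)→127250, (F,merge)→197250, (F,nl)→5005750; best=9500 via (E,merge)
  {BCDE}: card=250000; try (B,hash)→19650, (B,merge)→194050, (C,hash)→263600, (B,nl_idx)→343250, (B,nl)→1255750, (C,nl_idx)→1763000 …(+2); best=19650 via (B,hash)
  {ABDE}: card=125000; try (D,hash)→11400, (D,merge)→76150, (D,nl)→255800, (A,hash)→263600, (A,nl_idx)→1638000, (A,merge)→4763350 …(+1); best=11400 via (D,hash)
  {BCDEF}: card=1250000; try (B,hash)→73400, (F,hash)→276850, (B,merge)→1072800, (B,nl_idx)→1697000, (F,merge)→4773650, (B,nl)→6259500 …(+1); best=73400 via (B,hash)
  {ABCDE}: card=125000; try (C,hash)→137000, (A,hash)→270250, (C,nl_idx)→886400, (A,nl_idx)→1644650, (C,merge)→2261750, (A,merge)→4770000 …(+2); best=137000 via (C,hash)
  {ABCDEF}: card=625000; try (F,hash)→269200, (A,hash)→1324000, (F,merge)→2391000, (A,nl_idx)→8198400, (A,merge)→27573750, (F,nl)→50137000 …(+1); best=269200 via (F,hash)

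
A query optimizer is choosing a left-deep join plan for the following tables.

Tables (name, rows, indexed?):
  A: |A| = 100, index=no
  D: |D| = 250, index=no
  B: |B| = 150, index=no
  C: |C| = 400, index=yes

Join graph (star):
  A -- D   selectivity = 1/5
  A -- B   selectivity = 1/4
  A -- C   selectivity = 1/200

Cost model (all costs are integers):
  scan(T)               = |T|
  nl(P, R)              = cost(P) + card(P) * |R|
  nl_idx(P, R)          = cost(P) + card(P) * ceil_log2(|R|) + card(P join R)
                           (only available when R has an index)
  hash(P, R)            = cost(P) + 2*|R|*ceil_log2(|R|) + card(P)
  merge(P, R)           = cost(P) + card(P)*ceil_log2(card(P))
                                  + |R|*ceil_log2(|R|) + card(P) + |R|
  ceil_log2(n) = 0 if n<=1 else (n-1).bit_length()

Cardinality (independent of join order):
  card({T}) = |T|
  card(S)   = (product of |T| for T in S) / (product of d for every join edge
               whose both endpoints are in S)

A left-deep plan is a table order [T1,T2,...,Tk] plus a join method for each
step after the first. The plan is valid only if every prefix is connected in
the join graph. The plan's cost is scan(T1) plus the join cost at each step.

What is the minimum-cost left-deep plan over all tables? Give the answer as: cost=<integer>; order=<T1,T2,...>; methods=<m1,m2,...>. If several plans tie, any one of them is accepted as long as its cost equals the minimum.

Selinger DP (subsets sized 1..n):
  {A}: scan cost=100, card=100
  {D}: scan cost=250, card=250
  {B}: scan cost=150, card=150
  {C}: scan cost=400, card=400
  {AD}: card=5000; try (A,hash)→1900, (D,merge)→3150, (A,merge)→3300, (D,hash)→4200, (D,nl)→25100, (A,nl)→25250; best=1900 via (A,hash)
  {AB}: card=3750; try (A,hash)→1700, (B,merge)→2250, (A,merge)→2300, (B,hash)→2600, (B,nl)→15100, (A,nl)→15150; best=1700 via (A,hash)
  {AC}: card=200; try (C,nl_idx)→1200, (A,hash)→2200, (C,merge)→4900, (A,merge)→5200, (C,hash)→7400, (C,nl)→40100 …(+1); best=1200 via (C,nl_idx)
  {ABD}: card=187500; try (B,hash)→9300, (D,hash)→9450, (D,merge)→52700, (B,merge)→73250, (B,nl)→751900, (D,nl)→939200; best=9300 via (B,hash)
  {ACD}: card=10000; try (D,merge)→5250, (D,hash)→5400, (C,hash)→14100, (D,nl)→51200, (C,nl_idx)→56900, (C,merge)→75900 …(+1); best=5250 via (D,merge)
  {ABC}: card=7500; try (B,hash)→3800, (B,merge)→4350, (C,hash)→12650, (B,nl)→31200, (C,nl_idx)→42950, (C,merge)→54450 …(+1); best=3800 via (B,hash)
  {ABCD}: card=375000; try (D,hash)→15300, (B,hash)→17650, (D,merge)→111050, (B,merge)→156600, (C,hash)→204000, (B,nl)→1505250 …(+4); best=15300 via (D,hash)

cost=15300; order=A,C,B,D; methods=nl_idx,hash,hash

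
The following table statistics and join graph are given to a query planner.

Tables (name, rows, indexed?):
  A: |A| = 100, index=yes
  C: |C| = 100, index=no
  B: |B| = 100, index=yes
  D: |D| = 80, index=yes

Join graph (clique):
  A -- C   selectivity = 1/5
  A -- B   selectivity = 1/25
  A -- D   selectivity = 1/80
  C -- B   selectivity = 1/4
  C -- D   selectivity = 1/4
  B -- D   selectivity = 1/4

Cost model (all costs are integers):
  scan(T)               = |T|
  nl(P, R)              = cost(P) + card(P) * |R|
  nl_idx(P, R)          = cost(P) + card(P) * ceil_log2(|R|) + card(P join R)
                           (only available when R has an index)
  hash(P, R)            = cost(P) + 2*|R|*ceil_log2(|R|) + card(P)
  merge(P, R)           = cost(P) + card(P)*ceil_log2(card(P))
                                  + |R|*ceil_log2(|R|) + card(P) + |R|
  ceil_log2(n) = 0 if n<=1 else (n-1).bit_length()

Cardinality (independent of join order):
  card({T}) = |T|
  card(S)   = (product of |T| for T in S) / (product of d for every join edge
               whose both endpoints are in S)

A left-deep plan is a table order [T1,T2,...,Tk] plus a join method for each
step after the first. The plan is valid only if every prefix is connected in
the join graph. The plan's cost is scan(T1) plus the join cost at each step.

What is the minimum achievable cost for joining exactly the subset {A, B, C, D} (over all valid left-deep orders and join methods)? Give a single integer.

3040

Selinger DP over subsets of {A,B,C,D}:
  {A}: scan cost=100, card=100
  {C}: scan cost=100, card=100
  {B}: scan cost=100, card=100
  {D}: scan cost=80, card=80
  {AC}: card=2000; try (C,hash)→1600, (A,hash)→1600, (C,merge)→1700, (A,merge)→1700, (A,nl_idx)→2800, (C,nl)→10100 …(+1); best=1600 via (C,hash)
  {AB}: card=400; try (B,nl_idx)→1200, (A,nl_idx)→1200, (B,hash)→1600, (A,hash)→1600, (B,merge)→1700, (A,merge)→1700 …(+2); best=1200 via (B,nl_idx)
  {AD}: card=100; try (A,nl_idx)→740, (D,nl_idx)→900, (D,hash)→1320, (A,merge)→1520, (D,merge)→1540, (A,hash)→1560 …(+2); best=740 via (A,nl_idx)
  {BC}: card=2500; try (C,hash)→1600, (B,hash)→1600, (C,merge)→1700, (B,merge)→1700, (B,nl_idx)→3300, (C,nl)→10100 …(+1); best=1600 via (C,hash)
  {CD}: card=2000; try (D,hash)→1320, (C,merge)→1520, (D,merge)→1540, (C,hash)→1560, (D,nl_idx)→2800, (C,nl)→8080 …(+1); best=1320 via (D,hash)
  {BD}: card=2000; try (D,hash)→1320, (B,merge)→1520, (D,merge)→1540, (B,hash)→1560, (B,nl_idx)→2640, (D,nl_idx)→2800 …(+2); best=1320 via (D,hash)
  {ABC}: card=2000; try (C,hash)→3000, (B,hash)→5000, (A,hash)→5500, (C,merge)→6000, (B,nl_idx)→17600, (A,nl_idx)→21100 …(+5); best=3000 via (C,hash)
  {ACD}: card=500; try (C,hash)→2240, (C,merge)→2340, (D,hash)→4720, (A,hash)→4720, (C,nl)→10740, (A,nl_idx)→15820 …(+5); best=2240 via (C,hash)
  {ABD}: card=100; try (B,nl_idx)→1540, (B,hash)→2240, (B,merge)→2340, (D,hash)→2720, (D,nl_idx)→4100, (A,hash)→4720 …(+6); best=1540 via (B,nl_idx)
  {BCD}: card=12500; try (C,hash)→4720, (B,hash)→4720, (D,hash)→5220, (C,merge)→26120, (B,merge)→26120, (B,nl_idx)→27820 …(+5); best=4720 via (C,hash)
  {ABCD}: card=125; try (C,hash)→3040, (C,merge)→3140, (B,hash)→4140, (B,nl_idx)→5865, (D,hash)→6120, (B,merge)→8040 …(+9); best=3040 via (C,hash)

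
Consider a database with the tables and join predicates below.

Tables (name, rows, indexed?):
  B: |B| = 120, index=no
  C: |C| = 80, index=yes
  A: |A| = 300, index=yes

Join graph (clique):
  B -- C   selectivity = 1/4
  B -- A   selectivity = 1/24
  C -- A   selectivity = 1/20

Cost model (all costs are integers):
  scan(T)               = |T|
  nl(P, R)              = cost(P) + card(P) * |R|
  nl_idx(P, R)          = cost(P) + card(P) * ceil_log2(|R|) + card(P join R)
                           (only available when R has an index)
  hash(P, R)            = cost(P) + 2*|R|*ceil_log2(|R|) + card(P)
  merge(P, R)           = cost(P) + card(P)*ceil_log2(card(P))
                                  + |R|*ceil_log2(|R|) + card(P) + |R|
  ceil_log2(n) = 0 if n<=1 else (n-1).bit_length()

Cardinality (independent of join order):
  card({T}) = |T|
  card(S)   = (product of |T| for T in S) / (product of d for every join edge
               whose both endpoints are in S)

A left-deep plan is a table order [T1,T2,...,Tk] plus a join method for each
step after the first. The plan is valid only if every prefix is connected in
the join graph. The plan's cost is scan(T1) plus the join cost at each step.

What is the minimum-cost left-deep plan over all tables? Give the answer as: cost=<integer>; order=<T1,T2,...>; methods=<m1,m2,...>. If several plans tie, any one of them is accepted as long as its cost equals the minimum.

cost=4600; order=A,C,B; methods=hash,hash

Selinger DP (subsets sized 1..n):
  {B}: scan cost=120, card=120
  {C}: scan cost=80, card=80
  {A}: scan cost=300, card=300
  {BC}: card=2400; try (C,hash)→1360, (B,merge)→1680, (C,merge)→1720, (B,hash)→1840, (C,nl_idx)→3360, (B,nl)→9680 …(+1); best=1360 via (C,hash)
  {AB}: card=1500; try (B,hash)→2280, (A,nl_idx)→2700, (A,merge)→4080, (B,merge)→4260, (A,hash)→5640, (A,nl)→36120 …(+1); best=2280 via (B,hash)
  {AC}: card=1200; try (C,hash)→1720, (A,nl_idx)→2000, (C,nl_idx)→3600, (A,merge)→3720, (C,merge)→3940, (A,hash)→5560 …(+2); best=1720 via (C,hash)
  {ABC}: card=1500; try (B,hash)→4600, (C,hash)→4900, (A,hash)→9160, (C,nl_idx)→14280, (B,merge)→17080, (C,merge)→20920 …(+5); best=4600 via (B,hash)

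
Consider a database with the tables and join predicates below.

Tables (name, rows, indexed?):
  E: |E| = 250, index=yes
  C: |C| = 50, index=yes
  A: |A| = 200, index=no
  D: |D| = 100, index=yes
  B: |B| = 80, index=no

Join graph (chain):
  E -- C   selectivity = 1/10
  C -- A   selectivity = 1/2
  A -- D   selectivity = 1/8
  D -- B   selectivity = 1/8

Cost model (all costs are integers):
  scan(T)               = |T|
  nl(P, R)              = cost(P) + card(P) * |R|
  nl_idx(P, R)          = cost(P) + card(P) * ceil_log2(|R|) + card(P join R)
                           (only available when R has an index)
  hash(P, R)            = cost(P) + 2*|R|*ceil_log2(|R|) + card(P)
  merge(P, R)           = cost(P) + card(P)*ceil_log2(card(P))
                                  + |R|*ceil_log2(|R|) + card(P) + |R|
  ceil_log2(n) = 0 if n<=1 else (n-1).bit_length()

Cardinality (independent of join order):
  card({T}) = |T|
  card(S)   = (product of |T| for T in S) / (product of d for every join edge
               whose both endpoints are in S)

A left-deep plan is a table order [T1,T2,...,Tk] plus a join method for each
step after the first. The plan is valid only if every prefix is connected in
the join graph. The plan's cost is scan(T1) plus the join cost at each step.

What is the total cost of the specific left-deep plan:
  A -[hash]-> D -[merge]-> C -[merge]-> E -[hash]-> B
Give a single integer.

step 1: scan A: cost=200, card=200
step 2: join D via hash
    card(P join D) = 200*100/(8) = 2500
    cost = 200 + 2*100*7 + 200 = 1800
step 3: join C via merge
    card(P join C) = 2500*50/(2) = 62500
    cost = 1800 + 2500*12 + 50*6 + 2500 + 50 = 34650
step 4: join E via merge
    card(P join E) = 62500*250/(10) = 1562500
    cost = 34650 + 62500*16 + 250*8 + 62500 + 250 = 1099400
step 5: join B via hash
    card(P join B) = 1562500*80/(8) = 15625000
    cost = 1099400 + 2*80*7 + 1562500 = 2663020

2663020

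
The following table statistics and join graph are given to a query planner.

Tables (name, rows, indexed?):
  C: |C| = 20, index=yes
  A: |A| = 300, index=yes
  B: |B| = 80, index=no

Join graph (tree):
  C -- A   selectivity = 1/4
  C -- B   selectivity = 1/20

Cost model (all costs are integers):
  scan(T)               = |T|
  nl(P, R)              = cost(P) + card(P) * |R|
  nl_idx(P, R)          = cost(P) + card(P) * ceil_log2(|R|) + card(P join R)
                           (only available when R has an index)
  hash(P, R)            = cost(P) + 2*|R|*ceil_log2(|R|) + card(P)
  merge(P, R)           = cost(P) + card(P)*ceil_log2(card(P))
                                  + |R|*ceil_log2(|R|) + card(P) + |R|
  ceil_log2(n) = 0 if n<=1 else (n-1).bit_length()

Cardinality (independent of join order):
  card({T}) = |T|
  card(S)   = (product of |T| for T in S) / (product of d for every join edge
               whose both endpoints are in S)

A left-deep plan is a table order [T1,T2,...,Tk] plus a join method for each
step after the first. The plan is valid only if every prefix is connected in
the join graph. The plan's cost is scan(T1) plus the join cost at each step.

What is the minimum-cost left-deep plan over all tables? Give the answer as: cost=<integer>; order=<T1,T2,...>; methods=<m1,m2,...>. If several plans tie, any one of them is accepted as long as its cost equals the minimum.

cost=3420; order=A,C,B; methods=hash,hash

Selinger DP (subsets sized 1..n):
  {C}: scan cost=20, card=20
  {A}: scan cost=300, card=300
  {B}: scan cost=80, card=80
  {AC}: card=1500; try (C,hash)→800, (A,nl_idx)→1700, (A,merge)→3140, (C,nl_idx)→3300, (C,merge)→3420, (A,hash)→5440 …(+2); best=800 via (C,hash)
  {BC}: card=80; try (C,hash)→360, (C,nl_idx)→560, (B,merge)→780, (C,merge)→840, (B,hash)→1160, (B,nl)→1620 …(+1); best=360 via (C,hash)
  {ABC}: card=6000; try (B,hash)→3420, (A,merge)→4000, (A,hash)→5840, (A,nl_idx)→7080, (B,merge)→19440, (A,nl)→24360 …(+1); best=3420 via (B,hash)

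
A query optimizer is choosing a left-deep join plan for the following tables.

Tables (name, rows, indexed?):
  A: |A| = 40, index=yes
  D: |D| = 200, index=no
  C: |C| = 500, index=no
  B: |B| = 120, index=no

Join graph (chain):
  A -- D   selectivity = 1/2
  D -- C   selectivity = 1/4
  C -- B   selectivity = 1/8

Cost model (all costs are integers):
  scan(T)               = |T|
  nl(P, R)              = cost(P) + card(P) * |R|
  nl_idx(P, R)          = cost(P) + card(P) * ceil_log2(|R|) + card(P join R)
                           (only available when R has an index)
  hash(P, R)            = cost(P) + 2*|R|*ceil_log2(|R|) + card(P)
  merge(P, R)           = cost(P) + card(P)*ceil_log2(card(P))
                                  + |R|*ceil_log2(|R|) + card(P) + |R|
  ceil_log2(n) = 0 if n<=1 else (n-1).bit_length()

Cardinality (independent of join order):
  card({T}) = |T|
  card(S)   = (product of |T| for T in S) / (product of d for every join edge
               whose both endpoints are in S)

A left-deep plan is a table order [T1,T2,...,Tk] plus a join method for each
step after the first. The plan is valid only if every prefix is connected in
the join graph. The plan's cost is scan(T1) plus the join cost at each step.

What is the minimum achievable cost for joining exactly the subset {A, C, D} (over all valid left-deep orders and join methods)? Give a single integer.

Selinger DP over subsets of {A,C,D}:
  {A}: scan cost=40, card=40
  {D}: scan cost=200, card=200
  {C}: scan cost=500, card=500
  {AD}: card=4000; try (A,hash)→880, (D,merge)→2120, (A,merge)→2280, (D,hash)→3280, (A,nl_idx)→5400, (D,nl)→8040 …(+1); best=880 via (A,hash)
  {CD}: card=25000; try (D,hash)→4200, (C,merge)→7000, (D,merge)→7300, (C,hash)→9400, (C,nl)→100200, (D,nl)→100500; best=4200 via (D,hash)
  {ACD}: card=500000; try (C,hash)→13880, (A,hash)→29680, (C,merge)→57880, (A,merge)→404480, (A,nl_idx)→654200, (A,nl)→1004200 …(+1); best=13880 via (C,hash)

13880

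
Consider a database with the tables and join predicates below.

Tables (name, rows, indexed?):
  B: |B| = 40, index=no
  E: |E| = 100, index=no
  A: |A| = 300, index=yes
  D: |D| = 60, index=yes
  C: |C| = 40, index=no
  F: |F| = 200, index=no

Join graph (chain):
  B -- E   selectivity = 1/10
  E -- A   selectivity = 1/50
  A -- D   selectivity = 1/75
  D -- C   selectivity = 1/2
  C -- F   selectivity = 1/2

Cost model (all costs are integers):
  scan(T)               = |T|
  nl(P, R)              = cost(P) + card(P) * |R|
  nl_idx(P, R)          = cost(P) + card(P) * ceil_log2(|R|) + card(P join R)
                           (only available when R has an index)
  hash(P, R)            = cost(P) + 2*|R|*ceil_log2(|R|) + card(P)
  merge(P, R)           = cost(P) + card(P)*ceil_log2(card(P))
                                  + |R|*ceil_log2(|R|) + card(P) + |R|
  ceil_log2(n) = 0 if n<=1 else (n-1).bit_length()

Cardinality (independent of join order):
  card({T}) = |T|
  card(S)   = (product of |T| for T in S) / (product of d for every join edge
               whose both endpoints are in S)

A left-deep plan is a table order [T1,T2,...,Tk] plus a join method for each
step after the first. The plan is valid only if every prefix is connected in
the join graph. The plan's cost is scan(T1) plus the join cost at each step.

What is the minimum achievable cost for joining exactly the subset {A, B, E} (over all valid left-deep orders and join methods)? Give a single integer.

Selinger DP over subsets of {A,B,E}:
  {B}: scan cost=40, card=40
  {E}: scan cost=100, card=100
  {A}: scan cost=300, card=300
  {BE}: card=400; try (B,hash)→680, (E,merge)→1120, (B,merge)→1180, (E,hash)→1480, (E,nl)→4040, (B,nl)→4100; best=680 via (B,hash)
  {AE}: card=600; try (A,nl_idx)→1600, (E,hash)→2000, (A,merge)→3900, (E,merge)→4100, (A,hash)→5600, (A,nl)→30100 …(+1); best=1600 via (A,nl_idx)
  {ABE}: card=2400; try (B,hash)→2680, (A,hash)→6480, (A,nl_idx)→6680, (A,merge)→7680, (B,merge)→8480, (B,nl)→25600 …(+1); best=2680 via (B,hash)

2680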